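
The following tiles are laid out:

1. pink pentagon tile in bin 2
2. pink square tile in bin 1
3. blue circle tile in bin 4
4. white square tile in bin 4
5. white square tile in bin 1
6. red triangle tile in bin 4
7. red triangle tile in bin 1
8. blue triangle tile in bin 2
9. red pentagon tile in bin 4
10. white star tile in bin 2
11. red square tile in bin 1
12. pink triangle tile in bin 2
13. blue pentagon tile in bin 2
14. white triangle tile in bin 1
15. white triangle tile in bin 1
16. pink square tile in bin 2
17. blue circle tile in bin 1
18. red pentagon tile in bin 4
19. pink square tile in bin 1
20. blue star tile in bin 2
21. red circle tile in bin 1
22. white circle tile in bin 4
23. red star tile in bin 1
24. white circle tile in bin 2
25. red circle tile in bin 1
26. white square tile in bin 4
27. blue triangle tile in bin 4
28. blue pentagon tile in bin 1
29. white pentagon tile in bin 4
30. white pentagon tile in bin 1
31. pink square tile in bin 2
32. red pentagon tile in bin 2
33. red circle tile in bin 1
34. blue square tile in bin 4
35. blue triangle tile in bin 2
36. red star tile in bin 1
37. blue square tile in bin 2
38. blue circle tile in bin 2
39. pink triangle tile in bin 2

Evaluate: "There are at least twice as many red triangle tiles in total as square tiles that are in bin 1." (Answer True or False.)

|red triangle tiles| = 2.
|square tiles in bin 1| = 4.
The claim requires 2 ≥ 2 × 4 = 8, which does not hold.

False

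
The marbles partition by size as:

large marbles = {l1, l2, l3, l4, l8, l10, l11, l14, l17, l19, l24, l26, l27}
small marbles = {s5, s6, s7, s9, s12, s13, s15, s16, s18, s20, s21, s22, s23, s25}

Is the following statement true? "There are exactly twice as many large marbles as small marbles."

False

There are 13 large marbles.
There are 14 small marbles.
The claim requires 13 = 2 × 14 = 28, which does not hold.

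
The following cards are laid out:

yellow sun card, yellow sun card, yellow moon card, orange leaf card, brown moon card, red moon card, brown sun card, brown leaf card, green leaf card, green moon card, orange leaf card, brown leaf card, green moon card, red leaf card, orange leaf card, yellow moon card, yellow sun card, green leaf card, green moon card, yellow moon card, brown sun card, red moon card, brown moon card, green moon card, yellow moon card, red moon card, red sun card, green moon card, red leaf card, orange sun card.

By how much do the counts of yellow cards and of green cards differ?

0

yellow cards: 7. green cards: 7.
|7 − 7| = 7 − 7 = 0.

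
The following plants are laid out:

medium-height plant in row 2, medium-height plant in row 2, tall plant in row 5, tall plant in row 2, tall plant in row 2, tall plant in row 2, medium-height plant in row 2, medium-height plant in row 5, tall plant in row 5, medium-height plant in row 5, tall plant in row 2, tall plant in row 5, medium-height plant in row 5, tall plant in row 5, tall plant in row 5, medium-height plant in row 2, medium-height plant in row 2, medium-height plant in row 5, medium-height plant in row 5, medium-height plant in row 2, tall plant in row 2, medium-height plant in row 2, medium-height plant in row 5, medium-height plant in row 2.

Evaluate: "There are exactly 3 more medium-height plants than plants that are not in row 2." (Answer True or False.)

True

medium-height plants: 14.
plants that are not in row 2: 11.
The claim requires 14 − 11 (= 3) to equal 3, which holds.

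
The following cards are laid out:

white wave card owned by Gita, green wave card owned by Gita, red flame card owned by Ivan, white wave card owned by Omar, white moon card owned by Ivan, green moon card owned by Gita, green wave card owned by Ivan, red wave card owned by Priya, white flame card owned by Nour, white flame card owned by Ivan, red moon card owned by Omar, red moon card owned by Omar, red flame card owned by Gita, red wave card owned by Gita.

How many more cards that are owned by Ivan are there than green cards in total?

1

cards owned by Ivan: 4.
green cards: 3.
4 − 3 = 1.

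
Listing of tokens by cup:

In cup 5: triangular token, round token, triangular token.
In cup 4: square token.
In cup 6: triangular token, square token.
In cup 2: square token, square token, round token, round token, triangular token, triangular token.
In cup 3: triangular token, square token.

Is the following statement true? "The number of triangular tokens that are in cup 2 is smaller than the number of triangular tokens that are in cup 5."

False

There are 2 triangular tokens in cup 2.
There are 2 triangular tokens in cup 5.
The claim requires 2 < 2, which does not hold.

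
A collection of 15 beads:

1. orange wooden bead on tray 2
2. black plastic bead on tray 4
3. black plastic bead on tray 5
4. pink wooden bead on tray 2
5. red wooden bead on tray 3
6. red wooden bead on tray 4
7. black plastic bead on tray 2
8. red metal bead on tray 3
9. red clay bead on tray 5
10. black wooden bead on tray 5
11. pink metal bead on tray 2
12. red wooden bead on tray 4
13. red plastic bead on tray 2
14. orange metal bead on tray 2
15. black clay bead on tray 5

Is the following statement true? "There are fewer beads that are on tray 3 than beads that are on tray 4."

True

There are 2 beads on tray 3.
There are 3 beads on tray 4.
The claim requires 2 < 3, which holds.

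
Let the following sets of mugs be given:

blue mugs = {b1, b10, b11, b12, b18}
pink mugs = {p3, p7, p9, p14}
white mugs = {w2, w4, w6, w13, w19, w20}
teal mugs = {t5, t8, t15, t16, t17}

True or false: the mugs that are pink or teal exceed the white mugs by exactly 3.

mugs that are pink or teal: 9.
white mugs: 6.
The claim requires 9 − 6 (= 3) to equal 3, which holds.

True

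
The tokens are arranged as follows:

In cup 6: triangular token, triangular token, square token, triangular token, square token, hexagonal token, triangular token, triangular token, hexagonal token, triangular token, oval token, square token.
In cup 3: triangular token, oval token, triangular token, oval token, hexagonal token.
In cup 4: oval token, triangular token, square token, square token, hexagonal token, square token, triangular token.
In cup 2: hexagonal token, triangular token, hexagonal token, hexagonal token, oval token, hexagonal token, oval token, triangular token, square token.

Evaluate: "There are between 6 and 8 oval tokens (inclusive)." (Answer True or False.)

True

oval tokens: 6.
The claim requires 6 ≤ 6 ≤ 8, which holds.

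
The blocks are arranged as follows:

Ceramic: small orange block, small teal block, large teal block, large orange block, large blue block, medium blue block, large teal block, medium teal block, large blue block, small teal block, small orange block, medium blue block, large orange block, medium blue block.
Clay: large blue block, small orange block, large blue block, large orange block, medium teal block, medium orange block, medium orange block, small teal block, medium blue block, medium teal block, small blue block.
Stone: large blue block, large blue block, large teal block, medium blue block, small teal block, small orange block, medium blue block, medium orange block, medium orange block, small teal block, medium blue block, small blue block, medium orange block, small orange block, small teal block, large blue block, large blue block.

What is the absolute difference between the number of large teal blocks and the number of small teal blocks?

3

large teal blocks: 3. small teal blocks: 6.
|3 − 6| = 6 − 3 = 3.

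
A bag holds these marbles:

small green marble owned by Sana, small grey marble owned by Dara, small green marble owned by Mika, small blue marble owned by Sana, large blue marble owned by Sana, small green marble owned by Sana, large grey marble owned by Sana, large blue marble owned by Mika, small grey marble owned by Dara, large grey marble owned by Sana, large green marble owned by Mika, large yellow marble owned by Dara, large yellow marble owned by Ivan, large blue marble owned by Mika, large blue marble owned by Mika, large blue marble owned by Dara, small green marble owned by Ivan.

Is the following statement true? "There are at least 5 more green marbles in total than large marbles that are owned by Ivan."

|green marbles| = 5.
|large marbles owned by Ivan| = 1.
The claim requires 5 − 1 = 4 ≥ 5, which does not hold.

False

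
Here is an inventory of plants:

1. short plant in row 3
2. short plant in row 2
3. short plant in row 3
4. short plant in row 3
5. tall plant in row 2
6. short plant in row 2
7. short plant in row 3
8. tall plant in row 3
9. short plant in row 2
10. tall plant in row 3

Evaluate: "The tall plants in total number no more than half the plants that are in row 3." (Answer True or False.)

True

|tall plants| = 3.
|plants in row 3| = 6.
The claim requires 2 × 3 = 6 ≤ 6, which holds.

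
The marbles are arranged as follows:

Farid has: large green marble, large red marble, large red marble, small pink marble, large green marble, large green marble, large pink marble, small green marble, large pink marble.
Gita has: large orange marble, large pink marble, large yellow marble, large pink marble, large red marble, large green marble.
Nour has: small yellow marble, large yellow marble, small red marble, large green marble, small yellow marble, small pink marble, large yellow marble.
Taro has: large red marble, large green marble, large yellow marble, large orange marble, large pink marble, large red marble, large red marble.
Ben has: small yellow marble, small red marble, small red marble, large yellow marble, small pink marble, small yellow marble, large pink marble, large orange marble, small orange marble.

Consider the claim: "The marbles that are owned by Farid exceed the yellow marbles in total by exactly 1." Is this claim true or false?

False

marbles owned by Farid: 9.
yellow marbles: 9.
The claim requires 9 − 9 (= 0) to equal 1, which does not hold.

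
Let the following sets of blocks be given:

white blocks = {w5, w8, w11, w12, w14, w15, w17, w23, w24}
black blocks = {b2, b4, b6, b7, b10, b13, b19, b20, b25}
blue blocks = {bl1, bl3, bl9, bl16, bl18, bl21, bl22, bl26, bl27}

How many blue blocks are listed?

9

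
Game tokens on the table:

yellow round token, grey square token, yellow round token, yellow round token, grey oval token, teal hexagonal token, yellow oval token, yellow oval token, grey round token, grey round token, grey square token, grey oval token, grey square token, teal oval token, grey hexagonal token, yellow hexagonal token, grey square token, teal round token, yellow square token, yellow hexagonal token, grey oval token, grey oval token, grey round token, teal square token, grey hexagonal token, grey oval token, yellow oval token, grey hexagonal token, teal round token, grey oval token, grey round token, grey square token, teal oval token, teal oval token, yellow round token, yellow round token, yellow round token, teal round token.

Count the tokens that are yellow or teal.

teal: 8; yellow: 12; together 8 + 12 = 20.

20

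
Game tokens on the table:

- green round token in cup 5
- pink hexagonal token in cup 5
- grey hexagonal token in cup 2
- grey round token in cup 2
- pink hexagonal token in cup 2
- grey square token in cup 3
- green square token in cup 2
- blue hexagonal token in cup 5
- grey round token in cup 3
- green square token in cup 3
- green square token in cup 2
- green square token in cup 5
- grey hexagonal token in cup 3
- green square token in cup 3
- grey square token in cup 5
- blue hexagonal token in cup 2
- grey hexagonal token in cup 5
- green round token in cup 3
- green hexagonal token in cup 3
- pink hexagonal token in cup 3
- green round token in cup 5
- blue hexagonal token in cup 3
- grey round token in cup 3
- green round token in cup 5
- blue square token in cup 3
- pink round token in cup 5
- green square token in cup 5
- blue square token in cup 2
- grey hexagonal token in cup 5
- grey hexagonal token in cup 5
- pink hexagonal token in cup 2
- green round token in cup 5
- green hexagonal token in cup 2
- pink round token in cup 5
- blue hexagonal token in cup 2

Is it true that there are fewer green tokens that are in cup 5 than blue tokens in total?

False

There are 6 green tokens in cup 5.
There are 6 blue tokens.
The claim requires 6 < 6, which does not hold.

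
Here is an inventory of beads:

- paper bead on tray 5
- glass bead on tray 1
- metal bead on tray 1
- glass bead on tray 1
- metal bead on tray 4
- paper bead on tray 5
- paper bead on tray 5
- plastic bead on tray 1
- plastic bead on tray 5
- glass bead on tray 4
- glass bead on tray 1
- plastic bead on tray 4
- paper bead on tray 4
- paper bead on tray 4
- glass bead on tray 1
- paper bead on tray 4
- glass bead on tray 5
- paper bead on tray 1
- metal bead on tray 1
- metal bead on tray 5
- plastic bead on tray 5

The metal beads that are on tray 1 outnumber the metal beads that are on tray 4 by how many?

metal beads on tray 1: 2.
metal beads on tray 4: 1.
2 − 1 = 1.

1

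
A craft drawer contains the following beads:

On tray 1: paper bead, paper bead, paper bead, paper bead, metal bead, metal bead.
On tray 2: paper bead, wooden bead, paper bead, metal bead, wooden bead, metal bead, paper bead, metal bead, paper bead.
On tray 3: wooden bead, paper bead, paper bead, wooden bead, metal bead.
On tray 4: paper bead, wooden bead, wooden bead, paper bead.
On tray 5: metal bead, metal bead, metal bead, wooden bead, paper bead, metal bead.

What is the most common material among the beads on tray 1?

Counts by material (restricted to beads on tray 1): paper 4, metal 2.
The maximum is 4, held uniquely by paper.

paper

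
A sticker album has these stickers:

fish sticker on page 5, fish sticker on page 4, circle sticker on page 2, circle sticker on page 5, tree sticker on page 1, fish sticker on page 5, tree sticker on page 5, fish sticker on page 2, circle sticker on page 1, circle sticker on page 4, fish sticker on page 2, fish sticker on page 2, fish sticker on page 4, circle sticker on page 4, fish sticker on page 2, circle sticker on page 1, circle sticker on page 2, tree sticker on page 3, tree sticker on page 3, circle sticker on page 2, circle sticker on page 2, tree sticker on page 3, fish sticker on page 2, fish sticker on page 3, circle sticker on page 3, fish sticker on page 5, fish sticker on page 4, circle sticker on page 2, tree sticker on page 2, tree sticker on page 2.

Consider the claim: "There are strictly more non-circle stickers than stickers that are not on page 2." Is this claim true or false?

True

non-circle stickers: 19.
stickers that are not on page 2: 18.
The claim requires 19 > 18, which holds.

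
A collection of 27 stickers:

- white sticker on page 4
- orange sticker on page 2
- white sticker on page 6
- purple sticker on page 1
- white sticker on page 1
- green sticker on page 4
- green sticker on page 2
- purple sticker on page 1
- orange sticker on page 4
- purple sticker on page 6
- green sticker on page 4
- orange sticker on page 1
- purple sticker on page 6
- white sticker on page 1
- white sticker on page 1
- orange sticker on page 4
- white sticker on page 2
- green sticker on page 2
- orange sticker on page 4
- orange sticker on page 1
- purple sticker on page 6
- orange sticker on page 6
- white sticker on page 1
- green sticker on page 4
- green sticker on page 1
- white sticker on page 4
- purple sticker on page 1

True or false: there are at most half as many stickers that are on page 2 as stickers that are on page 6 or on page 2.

True

stickers on page 2: 4.
stickers on page 6 or on page 2: 9.
The claim requires 2 × 4 = 8 ≤ 9, which holds.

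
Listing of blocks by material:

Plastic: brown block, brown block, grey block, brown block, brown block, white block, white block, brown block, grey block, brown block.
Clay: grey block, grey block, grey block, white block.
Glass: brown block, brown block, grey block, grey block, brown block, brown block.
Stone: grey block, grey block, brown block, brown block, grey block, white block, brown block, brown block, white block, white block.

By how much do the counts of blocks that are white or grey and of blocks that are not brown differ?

blocks that are white or grey: 16. blocks that are not brown: 16.
|16 − 16| = 16 − 16 = 0.

0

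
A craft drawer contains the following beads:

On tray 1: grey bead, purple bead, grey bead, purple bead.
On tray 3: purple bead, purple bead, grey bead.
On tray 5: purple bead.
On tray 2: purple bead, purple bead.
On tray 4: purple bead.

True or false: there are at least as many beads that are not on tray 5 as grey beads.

True

There are 10 beads that are not on tray 5.
There are 3 grey beads.
The claim requires 10 ≥ 3, which holds.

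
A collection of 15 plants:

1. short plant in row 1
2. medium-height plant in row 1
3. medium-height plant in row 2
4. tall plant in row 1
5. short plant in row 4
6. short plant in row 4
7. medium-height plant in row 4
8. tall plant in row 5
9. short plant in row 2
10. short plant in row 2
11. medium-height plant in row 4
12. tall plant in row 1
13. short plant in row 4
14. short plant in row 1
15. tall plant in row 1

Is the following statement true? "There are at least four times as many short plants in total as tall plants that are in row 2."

True

|short plants| = 7.
|tall plants in row 2| = 0.
The claim requires 7 ≥ 4 × 0 = 0, which holds.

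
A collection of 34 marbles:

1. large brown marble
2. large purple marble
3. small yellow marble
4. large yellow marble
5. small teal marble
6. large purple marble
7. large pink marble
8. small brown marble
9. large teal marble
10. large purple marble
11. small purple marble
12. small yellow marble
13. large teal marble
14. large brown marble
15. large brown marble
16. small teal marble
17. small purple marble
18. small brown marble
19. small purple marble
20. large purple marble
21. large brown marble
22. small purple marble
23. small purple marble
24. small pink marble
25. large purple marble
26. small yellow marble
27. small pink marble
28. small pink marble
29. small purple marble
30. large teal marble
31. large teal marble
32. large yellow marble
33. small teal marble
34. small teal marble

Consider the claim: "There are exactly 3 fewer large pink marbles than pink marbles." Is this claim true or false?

There is 1 large pink marble.
There are 4 pink marbles.
The claim requires 4 − 1 (= 3) to equal 3, which holds.

True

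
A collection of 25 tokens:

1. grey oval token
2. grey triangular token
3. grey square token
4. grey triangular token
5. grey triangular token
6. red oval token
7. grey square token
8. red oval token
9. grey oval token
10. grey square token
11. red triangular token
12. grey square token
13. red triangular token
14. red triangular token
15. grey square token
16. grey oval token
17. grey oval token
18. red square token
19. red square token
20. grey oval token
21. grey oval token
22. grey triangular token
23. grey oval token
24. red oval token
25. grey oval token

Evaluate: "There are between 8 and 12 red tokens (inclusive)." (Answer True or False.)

True

There are 8 red tokens.
The claim requires 8 ≤ 8 ≤ 12, which holds.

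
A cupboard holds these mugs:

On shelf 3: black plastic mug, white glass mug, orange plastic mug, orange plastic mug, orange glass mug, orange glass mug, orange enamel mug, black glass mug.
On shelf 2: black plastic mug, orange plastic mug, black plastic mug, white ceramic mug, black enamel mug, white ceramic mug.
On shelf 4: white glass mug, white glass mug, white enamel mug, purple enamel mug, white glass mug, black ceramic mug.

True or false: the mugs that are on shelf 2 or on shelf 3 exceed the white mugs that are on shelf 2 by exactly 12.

True

There are 14 mugs on shelf 2 or on shelf 3.
There are 2 white mugs on shelf 2.
The claim requires 14 − 2 (= 12) to equal 12, which holds.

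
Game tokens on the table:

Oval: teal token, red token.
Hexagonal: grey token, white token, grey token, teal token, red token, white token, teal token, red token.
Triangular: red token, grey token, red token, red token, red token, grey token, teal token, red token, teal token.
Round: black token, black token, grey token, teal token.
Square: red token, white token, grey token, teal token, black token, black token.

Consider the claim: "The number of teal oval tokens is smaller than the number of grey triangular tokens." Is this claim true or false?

|teal oval tokens| = 1.
|grey triangular tokens| = 2.
The claim requires 1 < 2, which holds.

True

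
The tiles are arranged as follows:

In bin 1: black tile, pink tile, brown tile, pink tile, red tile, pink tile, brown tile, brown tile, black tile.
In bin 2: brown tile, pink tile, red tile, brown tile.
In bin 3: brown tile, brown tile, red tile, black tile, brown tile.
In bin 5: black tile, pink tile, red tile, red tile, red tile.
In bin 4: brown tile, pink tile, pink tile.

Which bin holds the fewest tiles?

Counts by bin: bin 1→9, bin 3→5, bin 5→5, bin 2→4, bin 4→3.
The minimum is 3, held uniquely by bin 4.

bin 4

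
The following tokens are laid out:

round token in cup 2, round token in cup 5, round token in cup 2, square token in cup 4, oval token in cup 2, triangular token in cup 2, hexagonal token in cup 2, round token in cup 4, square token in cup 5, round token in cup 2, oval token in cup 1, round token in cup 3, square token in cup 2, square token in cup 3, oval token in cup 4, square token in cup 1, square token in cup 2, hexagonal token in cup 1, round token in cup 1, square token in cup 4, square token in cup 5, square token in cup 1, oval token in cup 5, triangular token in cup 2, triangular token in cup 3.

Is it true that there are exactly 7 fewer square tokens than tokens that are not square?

True

There are 9 square tokens.
There are 16 tokens that are not square.
The claim requires 16 − 9 (= 7) to equal 7, which holds.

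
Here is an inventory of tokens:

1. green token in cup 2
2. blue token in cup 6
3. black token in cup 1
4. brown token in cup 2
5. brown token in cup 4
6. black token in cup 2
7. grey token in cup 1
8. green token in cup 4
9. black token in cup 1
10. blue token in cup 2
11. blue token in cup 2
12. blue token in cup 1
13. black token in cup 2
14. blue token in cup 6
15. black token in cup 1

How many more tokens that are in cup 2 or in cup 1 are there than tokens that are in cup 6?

tokens in cup 2 or in cup 1: 11.
tokens in cup 6: 2.
11 − 2 = 9.

9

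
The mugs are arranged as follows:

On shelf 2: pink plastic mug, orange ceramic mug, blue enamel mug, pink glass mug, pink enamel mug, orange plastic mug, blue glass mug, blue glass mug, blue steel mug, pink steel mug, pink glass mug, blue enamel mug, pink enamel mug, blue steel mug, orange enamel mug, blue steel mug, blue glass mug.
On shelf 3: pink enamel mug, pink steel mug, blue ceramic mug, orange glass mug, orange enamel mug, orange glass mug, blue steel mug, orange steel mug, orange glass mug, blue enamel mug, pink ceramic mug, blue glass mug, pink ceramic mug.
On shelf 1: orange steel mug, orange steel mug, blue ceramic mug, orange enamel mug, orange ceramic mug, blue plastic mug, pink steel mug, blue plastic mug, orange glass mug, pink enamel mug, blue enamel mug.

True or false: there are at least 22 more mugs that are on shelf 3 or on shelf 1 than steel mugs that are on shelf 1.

There are 24 mugs on shelf 3 or on shelf 1.
There are 3 steel mugs on shelf 1.
The claim requires 24 − 3 = 21 ≥ 22, which does not hold.

False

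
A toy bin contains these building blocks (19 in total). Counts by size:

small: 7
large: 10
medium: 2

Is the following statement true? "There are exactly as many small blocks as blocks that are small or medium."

There are 7 small blocks.
There are 9 blocks that are small or medium.
The claim requires 7 = 9, which does not hold.

False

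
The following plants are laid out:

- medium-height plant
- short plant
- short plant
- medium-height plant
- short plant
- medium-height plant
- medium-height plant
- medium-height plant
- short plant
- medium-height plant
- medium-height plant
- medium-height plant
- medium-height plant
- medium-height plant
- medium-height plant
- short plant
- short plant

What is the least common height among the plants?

Counts by height: medium-height 11, short 6.
The minimum is 6, held uniquely by short.

short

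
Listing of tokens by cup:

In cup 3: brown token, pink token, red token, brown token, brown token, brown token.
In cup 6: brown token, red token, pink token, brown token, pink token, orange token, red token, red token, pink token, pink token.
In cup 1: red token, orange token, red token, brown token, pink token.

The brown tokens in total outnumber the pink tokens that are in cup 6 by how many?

3

brown tokens: 7.
pink tokens in cup 6: 4.
7 − 4 = 3.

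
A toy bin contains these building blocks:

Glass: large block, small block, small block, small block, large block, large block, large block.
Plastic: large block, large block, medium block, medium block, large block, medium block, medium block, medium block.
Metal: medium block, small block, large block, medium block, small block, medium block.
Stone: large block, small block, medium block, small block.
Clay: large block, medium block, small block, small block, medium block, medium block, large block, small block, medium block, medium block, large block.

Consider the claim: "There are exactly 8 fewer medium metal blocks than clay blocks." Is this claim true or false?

|medium metal blocks| = 3.
|clay blocks| = 11.
The claim requires 11 − 3 (= 8) to equal 8, which holds.

True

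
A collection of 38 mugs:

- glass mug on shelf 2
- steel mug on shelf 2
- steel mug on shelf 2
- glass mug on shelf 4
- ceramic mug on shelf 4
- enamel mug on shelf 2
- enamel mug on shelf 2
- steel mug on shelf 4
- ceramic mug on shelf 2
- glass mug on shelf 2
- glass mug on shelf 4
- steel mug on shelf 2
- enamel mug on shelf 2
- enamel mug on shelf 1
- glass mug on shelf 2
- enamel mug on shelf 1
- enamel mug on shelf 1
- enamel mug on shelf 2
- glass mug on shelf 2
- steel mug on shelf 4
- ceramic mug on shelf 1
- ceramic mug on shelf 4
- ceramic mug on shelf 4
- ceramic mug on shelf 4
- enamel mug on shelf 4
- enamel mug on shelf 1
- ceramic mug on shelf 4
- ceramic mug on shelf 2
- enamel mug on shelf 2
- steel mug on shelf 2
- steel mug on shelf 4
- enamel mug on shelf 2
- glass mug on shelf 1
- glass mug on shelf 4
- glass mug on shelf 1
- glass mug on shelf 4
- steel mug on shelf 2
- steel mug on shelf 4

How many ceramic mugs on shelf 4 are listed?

5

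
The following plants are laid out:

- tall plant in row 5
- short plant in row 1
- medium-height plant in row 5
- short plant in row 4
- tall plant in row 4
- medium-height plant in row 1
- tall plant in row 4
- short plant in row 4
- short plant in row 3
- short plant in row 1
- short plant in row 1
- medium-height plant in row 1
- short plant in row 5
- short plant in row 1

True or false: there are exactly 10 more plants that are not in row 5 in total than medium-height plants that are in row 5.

True

|plants that are not in row 5| = 11.
|medium-height plants in row 5| = 1.
The claim requires 11 − 1 (= 10) to equal 10, which holds.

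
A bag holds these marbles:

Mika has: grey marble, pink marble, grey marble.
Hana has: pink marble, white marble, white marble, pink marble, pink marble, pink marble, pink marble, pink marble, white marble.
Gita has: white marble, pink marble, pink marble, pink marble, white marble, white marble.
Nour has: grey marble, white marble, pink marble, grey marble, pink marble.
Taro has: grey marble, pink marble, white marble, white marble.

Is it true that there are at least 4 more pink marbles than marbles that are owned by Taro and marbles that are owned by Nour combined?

True

|pink marbles| = 13.
marbles owned by Taro: 4; marbles owned by Nour: 5; combined: 4 + 5 = 9.
The claim requires 13 − 9 = 4 ≥ 4, which holds.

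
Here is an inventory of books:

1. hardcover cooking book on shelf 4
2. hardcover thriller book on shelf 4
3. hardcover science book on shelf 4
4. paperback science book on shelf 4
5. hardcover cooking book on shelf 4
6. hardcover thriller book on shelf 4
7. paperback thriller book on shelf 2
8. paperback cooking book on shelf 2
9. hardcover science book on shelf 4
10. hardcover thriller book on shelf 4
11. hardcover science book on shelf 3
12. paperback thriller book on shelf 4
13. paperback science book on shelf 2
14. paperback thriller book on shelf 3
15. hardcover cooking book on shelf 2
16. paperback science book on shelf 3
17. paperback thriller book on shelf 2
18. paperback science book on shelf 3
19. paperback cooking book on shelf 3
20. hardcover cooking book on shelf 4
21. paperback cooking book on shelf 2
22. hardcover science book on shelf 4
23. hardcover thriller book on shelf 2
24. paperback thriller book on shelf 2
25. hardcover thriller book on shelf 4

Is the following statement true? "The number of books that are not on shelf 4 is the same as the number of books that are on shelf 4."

books that are not on shelf 4: 13.
books on shelf 4: 12.
The claim requires 13 = 12, which does not hold.

False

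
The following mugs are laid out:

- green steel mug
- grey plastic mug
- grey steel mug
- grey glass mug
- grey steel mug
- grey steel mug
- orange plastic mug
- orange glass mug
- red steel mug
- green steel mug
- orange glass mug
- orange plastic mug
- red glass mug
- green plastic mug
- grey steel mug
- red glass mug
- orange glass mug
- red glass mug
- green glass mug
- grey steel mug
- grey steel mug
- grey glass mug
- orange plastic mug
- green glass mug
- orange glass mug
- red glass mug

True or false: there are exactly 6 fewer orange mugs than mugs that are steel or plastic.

|orange mugs| = 7.
|mugs that are steel or plastic| = 14.
The claim requires 14 − 7 (= 7) to equal 6, which does not hold.

False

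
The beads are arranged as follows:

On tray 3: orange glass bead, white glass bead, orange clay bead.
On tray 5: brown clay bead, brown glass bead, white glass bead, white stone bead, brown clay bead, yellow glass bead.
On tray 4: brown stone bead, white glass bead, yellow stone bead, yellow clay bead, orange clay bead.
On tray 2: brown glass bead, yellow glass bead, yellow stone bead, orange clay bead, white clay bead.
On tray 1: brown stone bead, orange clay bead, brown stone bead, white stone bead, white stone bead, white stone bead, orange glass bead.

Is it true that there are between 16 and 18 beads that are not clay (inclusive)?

True

beads that are not clay: 18.
The claim requires 16 ≤ 18 ≤ 18, which holds.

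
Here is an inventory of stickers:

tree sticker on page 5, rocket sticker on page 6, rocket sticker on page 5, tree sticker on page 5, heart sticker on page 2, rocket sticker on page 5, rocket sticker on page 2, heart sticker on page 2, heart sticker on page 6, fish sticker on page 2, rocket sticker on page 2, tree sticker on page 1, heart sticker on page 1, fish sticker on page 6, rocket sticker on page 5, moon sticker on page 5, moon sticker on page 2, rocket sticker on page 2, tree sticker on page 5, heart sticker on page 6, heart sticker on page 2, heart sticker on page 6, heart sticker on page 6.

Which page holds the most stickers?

Counts by page: page 2→8, page 5→7, page 6→6, page 1→2.
The maximum is 8, held uniquely by page 2.

page 2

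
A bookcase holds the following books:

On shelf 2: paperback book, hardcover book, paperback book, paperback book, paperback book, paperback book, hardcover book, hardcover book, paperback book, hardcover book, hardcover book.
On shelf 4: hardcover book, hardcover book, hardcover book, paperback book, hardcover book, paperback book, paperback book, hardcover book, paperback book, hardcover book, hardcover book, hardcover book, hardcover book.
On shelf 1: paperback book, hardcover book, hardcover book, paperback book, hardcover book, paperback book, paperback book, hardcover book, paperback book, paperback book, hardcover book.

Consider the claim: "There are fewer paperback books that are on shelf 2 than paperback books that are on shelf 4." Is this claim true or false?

|paperback books on shelf 2| = 6.
|paperback books on shelf 4| = 4.
The claim requires 6 < 4, which does not hold.

False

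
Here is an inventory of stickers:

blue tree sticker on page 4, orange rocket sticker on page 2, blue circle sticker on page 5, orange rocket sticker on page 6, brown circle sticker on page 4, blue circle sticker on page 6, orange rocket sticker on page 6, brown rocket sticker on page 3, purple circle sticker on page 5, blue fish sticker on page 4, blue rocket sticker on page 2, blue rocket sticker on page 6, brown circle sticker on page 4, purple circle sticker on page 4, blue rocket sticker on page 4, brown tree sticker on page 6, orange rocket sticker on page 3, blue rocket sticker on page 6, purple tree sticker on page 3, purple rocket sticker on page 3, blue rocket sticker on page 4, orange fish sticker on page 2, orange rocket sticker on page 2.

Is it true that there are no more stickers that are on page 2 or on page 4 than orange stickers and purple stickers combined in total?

There are 11 stickers on page 2 or on page 4.
orange stickers: 6; purple stickers: 4; combined: 6 + 4 = 10.
The claim requires 11 ≤ 10, which does not hold.

False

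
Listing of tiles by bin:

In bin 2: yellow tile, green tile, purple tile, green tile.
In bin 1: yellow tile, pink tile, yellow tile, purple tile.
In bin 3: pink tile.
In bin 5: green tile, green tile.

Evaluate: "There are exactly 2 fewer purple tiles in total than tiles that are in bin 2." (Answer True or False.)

|purple tiles| = 2.
|tiles in bin 2| = 4.
The claim requires 4 − 2 (= 2) to equal 2, which holds.

True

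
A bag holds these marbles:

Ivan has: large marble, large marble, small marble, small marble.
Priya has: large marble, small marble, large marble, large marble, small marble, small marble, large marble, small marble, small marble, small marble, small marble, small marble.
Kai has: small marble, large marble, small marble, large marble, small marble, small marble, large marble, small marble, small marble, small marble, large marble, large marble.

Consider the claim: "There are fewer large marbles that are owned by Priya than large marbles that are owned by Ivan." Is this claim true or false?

False

Count of large marbles owned by Priya: 4.
Count of large marbles owned by Ivan: 2.
The claim requires 4 < 2, which does not hold.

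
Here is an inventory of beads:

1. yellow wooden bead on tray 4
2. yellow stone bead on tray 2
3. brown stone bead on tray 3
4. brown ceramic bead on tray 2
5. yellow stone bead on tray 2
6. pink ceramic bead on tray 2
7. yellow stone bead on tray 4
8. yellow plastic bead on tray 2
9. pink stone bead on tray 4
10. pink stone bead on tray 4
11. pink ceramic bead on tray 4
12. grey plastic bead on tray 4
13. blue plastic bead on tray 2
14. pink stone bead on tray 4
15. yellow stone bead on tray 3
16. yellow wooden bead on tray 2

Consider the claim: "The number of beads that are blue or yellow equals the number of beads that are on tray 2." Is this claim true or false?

There are 8 beads that are blue or yellow.
There are 7 beads on tray 2.
The claim requires 8 = 7, which does not hold.

False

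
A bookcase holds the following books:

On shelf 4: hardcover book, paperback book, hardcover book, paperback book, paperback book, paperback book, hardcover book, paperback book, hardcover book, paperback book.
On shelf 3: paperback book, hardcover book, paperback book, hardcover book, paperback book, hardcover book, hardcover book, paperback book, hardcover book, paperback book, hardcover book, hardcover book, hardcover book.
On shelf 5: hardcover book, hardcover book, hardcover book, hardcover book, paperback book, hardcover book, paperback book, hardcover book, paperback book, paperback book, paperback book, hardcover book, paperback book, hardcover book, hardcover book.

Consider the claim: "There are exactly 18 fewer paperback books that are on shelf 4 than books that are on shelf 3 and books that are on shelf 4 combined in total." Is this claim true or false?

paperback books on shelf 4: 6.
books on shelf 3: 13; books on shelf 4: 10; combined: 13 + 10 = 23.
The claim requires 23 − 6 (= 17) to equal 18, which does not hold.

False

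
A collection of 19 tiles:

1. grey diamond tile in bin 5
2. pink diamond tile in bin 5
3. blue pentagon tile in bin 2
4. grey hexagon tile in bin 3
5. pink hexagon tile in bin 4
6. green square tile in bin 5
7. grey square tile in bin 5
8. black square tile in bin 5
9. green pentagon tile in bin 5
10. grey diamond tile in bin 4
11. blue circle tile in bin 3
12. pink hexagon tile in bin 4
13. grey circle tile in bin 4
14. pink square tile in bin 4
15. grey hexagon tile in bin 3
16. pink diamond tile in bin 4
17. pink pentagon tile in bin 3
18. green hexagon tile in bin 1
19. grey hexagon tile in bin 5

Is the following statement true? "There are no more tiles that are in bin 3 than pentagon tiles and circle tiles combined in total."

True

tiles in bin 3: 4.
pentagon tiles: 3; circle tiles: 2; combined: 3 + 2 = 5.
The claim requires 4 ≤ 5, which holds.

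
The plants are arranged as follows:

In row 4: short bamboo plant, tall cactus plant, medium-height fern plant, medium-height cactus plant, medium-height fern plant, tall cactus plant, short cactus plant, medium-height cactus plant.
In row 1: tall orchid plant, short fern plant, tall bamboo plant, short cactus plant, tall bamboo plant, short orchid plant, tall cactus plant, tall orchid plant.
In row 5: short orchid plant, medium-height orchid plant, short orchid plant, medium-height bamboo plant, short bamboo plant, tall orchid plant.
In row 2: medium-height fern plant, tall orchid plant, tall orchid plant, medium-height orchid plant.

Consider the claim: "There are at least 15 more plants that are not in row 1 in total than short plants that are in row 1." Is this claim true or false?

There are 18 plants that are not in row 1.
There are 3 short plants in row 1.
The claim requires 18 − 3 = 15 ≥ 15, which holds.

True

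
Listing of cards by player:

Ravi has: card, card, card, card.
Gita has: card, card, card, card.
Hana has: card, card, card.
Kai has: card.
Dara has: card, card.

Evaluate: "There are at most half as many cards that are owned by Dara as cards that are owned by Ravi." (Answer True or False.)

cards owned by Dara: 2.
cards owned by Ravi: 4.
The claim requires 2 × 2 = 4 ≤ 4, which holds.

True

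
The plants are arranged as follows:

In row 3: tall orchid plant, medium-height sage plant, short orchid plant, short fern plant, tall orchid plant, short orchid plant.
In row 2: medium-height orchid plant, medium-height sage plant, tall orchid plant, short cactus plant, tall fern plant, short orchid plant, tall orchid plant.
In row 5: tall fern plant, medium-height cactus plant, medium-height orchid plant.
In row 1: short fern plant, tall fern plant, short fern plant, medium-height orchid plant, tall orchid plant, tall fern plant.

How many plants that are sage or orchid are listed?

13

orchid: 11; sage: 2; together 11 + 2 = 13.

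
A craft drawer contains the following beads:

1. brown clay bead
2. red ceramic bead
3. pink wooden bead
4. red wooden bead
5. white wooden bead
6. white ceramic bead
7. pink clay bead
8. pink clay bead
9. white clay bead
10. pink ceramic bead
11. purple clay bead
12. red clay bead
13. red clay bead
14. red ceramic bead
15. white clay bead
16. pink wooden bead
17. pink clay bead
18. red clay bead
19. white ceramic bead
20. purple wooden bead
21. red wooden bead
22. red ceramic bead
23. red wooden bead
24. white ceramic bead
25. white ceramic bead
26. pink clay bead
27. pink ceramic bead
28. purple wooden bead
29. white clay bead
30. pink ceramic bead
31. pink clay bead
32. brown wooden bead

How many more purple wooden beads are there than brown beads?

0

purple wooden beads: 2.
brown beads: 2.
2 − 2 = 0.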